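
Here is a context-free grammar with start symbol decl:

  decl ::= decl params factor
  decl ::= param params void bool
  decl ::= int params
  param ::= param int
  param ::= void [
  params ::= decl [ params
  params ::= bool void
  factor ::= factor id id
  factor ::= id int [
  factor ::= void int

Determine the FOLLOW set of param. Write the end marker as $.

{ bool, int, void }

In decl ::= param params void bool: add FIRST(params void bool) = { bool, int, void }.
In param ::= param int: add FIRST(int) = { int }.
Union: FOLLOW(param) = { bool, int, void }.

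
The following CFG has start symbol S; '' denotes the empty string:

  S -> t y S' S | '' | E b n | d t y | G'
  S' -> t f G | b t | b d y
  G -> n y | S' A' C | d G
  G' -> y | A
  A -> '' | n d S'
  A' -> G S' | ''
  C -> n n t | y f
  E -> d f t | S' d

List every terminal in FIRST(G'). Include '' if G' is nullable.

G' -> y contributes {y}.
From G' -> A: add FIRST(A) = { n, '' } (including '' since A is nullable).
Union: FIRST(G') = { n, y, '' }.

{ n, y, '' }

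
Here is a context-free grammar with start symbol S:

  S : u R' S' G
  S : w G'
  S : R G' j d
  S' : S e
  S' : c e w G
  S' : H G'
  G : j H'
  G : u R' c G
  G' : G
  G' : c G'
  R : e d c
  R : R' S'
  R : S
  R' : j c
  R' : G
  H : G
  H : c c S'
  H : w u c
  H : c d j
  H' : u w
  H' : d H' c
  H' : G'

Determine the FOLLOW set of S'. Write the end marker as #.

In S : u R' S' G: add FIRST(G) = { j, u }.
In R : R' S': S' is at the end, add FOLLOW(R) = { c, j, u }.
In H : c c S': S' is at the end, add FOLLOW(H) = { c, j, u }.
Union: FOLLOW(S') = { c, j, u }.

{ c, j, u }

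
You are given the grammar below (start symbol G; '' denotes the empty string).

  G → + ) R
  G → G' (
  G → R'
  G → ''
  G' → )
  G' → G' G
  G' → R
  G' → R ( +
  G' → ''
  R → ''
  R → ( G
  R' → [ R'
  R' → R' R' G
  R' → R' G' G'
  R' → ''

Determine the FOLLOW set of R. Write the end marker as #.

In G → + ) R: R is at the end, add FOLLOW(G) = { #, (, ), +, [ }.
In G' → R: R is at the end, add FOLLOW(G') = { #, (, ), +, [ }.
In G' → R ( +: add FIRST(( +) = { ( }.
Union: FOLLOW(R) = { #, (, ), +, [ }.

{ #, (, ), +, [ }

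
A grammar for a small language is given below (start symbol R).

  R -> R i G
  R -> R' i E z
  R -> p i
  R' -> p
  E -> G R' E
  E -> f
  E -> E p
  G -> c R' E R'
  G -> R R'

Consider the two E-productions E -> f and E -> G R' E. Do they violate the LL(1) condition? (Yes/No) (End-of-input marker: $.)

FIRST(f) = { f } and FIRST(G R' E) = { c, p }.
The FIRST sets are disjoint and neither alternative is nullable — no conflict.

No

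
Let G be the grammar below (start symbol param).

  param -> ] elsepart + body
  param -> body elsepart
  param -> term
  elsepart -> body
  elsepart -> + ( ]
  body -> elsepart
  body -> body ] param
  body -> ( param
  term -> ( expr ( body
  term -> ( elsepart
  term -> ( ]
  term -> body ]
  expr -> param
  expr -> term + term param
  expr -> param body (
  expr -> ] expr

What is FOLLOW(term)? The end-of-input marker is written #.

In param -> term: term is at the end, add FOLLOW(param) = { #, (, +, ] }.
In expr -> term + term param: add FIRST(+ term param) = { + }.
In expr -> term + term param: add FIRST(param) = { (, +, ] }.
Union: FOLLOW(term) = { #, (, +, ] }.

{ #, (, +, ] }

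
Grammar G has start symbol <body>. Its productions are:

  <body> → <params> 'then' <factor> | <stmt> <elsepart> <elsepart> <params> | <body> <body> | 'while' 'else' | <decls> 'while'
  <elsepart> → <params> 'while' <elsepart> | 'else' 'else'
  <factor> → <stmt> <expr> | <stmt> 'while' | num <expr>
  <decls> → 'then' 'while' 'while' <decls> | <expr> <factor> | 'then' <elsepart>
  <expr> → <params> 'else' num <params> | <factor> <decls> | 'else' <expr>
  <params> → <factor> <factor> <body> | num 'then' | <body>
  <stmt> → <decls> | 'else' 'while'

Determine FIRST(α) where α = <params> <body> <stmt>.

{ 'else', 'then', 'while', num }

Add FIRST(<params>) = { 'else', 'then', 'while', num }; <params> is not nullable, stop.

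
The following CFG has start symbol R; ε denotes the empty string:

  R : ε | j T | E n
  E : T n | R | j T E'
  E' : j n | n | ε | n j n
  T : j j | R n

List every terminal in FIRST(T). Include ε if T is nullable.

T : j j contributes {j}.
From T : R n: R nullable, take FIRST(R) ∪ {n} = { j, n }.
Union: FIRST(T) = { j, n }.

{ j, n }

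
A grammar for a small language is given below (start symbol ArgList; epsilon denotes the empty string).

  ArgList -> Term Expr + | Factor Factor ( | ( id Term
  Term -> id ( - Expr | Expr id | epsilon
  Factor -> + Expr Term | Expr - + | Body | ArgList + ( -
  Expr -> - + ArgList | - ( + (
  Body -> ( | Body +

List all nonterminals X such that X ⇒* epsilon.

{ Term }

Directly nullable (have an epsilon-production): Term.
No other nonterminal has a production whose RHS symbols are all nullable.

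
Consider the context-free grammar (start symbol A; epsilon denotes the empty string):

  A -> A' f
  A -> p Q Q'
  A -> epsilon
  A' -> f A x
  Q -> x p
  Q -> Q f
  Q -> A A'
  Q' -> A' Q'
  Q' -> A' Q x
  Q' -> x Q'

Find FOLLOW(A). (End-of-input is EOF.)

A is the start symbol, so EOF ∈ FOLLOW(A).
In A' -> f A x: add FIRST(x) = { x }.
In Q -> A A': add FIRST(A') = { f }.
Union: FOLLOW(A) = { EOF, f, x }.

{ EOF, f, x }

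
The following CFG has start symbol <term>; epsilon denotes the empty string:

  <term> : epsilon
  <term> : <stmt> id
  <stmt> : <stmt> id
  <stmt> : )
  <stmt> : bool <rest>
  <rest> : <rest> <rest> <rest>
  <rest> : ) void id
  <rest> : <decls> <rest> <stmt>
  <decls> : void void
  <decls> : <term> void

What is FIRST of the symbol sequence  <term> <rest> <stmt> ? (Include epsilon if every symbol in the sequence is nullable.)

Add FIRST(<term>)\{epsilon} = { ), bool }; <term> is nullable, continue.
Add FIRST(<rest>) = { ), bool, void }; <rest> is not nullable, stop.

{ ), bool, void }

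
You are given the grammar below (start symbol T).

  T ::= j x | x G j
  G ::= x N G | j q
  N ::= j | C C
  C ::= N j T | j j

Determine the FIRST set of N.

{ j }

N ::= j contributes {j}.
From N ::= C C: add FIRST(C) = { j }.
Union: FIRST(N) = { j }.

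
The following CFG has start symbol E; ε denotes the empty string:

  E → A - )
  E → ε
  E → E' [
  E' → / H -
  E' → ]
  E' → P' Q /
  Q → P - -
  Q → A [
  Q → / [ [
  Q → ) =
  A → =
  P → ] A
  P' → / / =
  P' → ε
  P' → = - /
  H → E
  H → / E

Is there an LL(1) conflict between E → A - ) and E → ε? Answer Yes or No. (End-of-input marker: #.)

FIRST(A - )) = { = } and FIRST(ε) = { ε }.
The second is nullable but FOLLOW(E) = { #, - } is disjoint from FIRST of the first.

No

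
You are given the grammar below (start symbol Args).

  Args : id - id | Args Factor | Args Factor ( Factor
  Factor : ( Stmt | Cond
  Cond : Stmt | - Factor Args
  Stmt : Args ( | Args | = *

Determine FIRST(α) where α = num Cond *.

num is a terminal; add {num} and stop.

{ num }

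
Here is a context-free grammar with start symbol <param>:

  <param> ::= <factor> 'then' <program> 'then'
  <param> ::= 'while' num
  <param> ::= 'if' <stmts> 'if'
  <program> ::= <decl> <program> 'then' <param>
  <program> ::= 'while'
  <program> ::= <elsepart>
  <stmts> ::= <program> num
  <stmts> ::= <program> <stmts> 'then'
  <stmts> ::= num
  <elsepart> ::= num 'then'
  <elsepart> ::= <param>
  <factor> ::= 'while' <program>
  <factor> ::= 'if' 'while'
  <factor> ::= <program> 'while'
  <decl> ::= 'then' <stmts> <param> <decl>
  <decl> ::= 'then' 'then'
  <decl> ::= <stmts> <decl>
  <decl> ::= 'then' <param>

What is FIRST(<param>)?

From <param> ::= <factor> 'then' <program> 'then': add FIRST(<factor>) = { 'if', 'then', 'while', num }.
<param> ::= 'while' num contributes {'while'}.
<param> ::= 'if' <stmts> 'if' contributes {'if'}.
Union: FIRST(<param>) = { 'if', 'then', 'while', num }.

{ 'if', 'then', 'while', num }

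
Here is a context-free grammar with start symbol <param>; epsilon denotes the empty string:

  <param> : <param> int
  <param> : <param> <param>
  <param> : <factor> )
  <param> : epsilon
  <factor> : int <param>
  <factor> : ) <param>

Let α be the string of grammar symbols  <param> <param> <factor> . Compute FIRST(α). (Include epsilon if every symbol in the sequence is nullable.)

{ ), int }

Add FIRST(<param>)\{epsilon} = { ), int }; <param> is nullable, continue.
Add FIRST(<param>)\{epsilon} = { ), int }; <param> is nullable, continue.
Add FIRST(<factor>) = { ), int }; <factor> is not nullable, stop.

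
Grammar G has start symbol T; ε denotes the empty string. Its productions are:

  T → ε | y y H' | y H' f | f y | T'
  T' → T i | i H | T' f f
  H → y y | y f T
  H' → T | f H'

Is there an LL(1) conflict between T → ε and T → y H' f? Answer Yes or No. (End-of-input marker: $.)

FIRST(ε) = { ε } and FIRST(y H' f) = { y }.
The first is nullable but FOLLOW(T) = { $, f, i } is disjoint from FIRST of the second.

No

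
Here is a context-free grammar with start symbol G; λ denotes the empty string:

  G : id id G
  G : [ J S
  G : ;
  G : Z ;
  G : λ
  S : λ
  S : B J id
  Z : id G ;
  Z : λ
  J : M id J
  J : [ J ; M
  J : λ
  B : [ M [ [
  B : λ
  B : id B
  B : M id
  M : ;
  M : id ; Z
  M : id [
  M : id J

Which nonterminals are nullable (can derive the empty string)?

{ B, G, J, S, Z }

Directly nullable (have an λ-production): G, S, Z, J, B.
No other nonterminal has a production whose RHS symbols are all nullable.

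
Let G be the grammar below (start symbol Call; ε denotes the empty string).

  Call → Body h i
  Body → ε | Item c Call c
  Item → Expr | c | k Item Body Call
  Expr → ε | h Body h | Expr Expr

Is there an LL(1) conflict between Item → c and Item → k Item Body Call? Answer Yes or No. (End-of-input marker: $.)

FIRST(c) = { c } and FIRST(k Item Body Call) = { k }.
The FIRST sets are disjoint and neither alternative is nullable — no conflict.

No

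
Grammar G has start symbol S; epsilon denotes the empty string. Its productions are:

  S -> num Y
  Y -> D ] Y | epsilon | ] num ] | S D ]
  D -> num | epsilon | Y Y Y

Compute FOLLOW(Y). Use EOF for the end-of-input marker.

In S -> num Y: Y is at the end, add FOLLOW(S) = { EOF, ], num }.
In Y -> D ] Y: Y is at the end, add FOLLOW(Y) = { EOF, ], num }.
In D -> Y Y Y: add FIRST(Y Y)\{epsilon} = { ], num }.
  Since Y Y is nullable, also add FOLLOW(D) = { ] }.
In D -> Y Y Y: add FIRST(Y)\{epsilon} = { ], num }.
  Since Y is nullable, also add FOLLOW(D) = { ] }.
In D -> Y Y Y: Y is at the end, add FOLLOW(D) = { ] }.
Union: FOLLOW(Y) = { EOF, ], num }.

{ EOF, ], num }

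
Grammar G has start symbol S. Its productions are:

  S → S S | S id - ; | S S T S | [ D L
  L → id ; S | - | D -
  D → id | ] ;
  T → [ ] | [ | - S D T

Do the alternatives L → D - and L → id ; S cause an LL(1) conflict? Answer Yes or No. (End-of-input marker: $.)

Yes

FIRST(D -) = { ], id } and FIRST(id ; S) = { id }.
Both contain id, so the two alternatives are not disjoint — LL(1) conflict.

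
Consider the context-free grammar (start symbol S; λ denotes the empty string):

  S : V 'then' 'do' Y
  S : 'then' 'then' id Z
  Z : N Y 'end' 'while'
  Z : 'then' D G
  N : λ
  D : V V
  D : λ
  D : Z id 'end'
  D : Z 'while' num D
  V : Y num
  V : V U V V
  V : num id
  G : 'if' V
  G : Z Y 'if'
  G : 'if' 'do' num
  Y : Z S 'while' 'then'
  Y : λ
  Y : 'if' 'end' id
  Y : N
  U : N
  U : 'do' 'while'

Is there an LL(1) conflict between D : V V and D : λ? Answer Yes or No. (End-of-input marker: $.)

FIRST(V V) = { 'end', 'if', 'then', num } and FIRST(λ) = { λ }.
The second alternative is nullable and FOLLOW(D) = { 'end', 'if', 'then' } shares 'end' with FIRST of the first — conflict.

Yes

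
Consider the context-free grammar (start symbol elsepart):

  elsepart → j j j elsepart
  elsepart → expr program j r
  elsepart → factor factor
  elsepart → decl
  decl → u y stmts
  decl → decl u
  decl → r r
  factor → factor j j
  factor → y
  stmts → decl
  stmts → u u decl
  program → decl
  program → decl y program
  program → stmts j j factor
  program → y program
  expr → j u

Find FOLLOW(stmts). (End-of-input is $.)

{ $, j, u, y }

In decl → u y stmts: stmts is at the end, add FOLLOW(decl) = { $, j, u, y }.
In program → stmts j j factor: add FIRST(j j factor) = { j }.
Union: FOLLOW(stmts) = { $, j, u, y }.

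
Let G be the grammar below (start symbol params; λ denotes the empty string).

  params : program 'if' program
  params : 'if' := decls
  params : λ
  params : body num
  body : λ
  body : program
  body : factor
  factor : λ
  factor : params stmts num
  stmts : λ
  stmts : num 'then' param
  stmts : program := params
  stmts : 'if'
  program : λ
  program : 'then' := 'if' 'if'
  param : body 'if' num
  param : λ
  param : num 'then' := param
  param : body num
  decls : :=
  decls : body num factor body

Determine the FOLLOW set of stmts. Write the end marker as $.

{ num }

In factor : params stmts num: add FIRST(num) = { num }.
Union: FOLLOW(stmts) = { num }.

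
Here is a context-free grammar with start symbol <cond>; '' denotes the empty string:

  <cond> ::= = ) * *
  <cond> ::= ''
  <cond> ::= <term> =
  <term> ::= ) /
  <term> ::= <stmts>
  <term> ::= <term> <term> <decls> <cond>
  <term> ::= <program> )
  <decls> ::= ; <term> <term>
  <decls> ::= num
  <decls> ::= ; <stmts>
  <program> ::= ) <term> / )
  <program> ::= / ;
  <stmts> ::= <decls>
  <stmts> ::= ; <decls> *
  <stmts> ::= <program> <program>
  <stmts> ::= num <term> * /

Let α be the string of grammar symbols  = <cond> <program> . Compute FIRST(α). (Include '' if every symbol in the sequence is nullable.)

= is a terminal; add {=} and stop.

{ = }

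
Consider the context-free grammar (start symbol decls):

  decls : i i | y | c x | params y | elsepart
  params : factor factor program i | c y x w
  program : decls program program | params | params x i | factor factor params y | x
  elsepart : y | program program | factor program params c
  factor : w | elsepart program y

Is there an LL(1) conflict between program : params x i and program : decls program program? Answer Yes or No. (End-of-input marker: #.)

Yes

FIRST(params x i) = { c, i, w, x, y } and FIRST(decls program program) = { c, i, w, x, y }.
Both contain c, so the two alternatives are not disjoint — LL(1) conflict.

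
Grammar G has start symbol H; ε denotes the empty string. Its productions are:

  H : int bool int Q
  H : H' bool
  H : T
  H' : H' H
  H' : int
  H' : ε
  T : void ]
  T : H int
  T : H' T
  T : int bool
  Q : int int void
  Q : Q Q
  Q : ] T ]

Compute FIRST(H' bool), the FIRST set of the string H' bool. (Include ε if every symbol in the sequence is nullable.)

Add FIRST(H')\{ε} = { bool, int, void }; H' is nullable, continue.
bool is a terminal; add {bool} and stop.

{ bool, int, void }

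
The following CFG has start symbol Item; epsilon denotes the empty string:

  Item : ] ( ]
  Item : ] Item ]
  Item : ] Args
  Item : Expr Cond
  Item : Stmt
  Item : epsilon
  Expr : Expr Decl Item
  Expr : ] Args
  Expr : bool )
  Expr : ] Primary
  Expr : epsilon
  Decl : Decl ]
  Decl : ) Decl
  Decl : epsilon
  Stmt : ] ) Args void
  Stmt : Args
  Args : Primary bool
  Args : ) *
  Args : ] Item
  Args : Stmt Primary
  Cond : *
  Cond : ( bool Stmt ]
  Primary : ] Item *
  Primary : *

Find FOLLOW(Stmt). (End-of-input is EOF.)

In Item : Stmt: Stmt is at the end, add FOLLOW(Item) = { EOF, (, ), *, ], bool, void }.
In Args : Stmt Primary: add FIRST(Primary) = { *, ] }.
In Cond : ( bool Stmt ]: add FIRST(]) = { ] }.
Union: FOLLOW(Stmt) = { EOF, (, ), *, ], bool, void }.

{ EOF, (, ), *, ], bool, void }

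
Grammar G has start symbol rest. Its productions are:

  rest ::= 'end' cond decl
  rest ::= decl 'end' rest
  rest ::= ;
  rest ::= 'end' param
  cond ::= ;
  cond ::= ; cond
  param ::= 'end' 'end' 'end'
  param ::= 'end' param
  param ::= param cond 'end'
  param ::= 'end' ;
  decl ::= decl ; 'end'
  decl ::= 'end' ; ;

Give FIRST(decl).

From decl ::= decl ; 'end': add FIRST(decl) = { 'end' }.
decl ::= 'end' ; ; contributes {'end'}.
Union: FIRST(decl) = { 'end' }.

{ 'end' }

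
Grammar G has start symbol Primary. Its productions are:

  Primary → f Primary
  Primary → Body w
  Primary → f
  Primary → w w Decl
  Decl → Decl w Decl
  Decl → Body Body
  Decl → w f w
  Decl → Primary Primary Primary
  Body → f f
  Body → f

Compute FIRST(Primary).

{ f, w }

Primary → f Primary contributes {f}.
From Primary → Body w: add FIRST(Body) = { f }.
Primary → f contributes {f}.
Primary → w w Decl contributes {w}.
Union: FIRST(Primary) = { f, w }.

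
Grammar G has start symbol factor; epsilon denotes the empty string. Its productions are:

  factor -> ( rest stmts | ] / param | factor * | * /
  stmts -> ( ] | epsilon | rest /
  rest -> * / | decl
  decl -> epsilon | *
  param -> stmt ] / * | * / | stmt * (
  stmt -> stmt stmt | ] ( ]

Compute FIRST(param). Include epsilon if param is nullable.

{ *, ] }

From param -> stmt ] / *: add FIRST(stmt) = { ] }.
param -> * / contributes {*}.
From param -> stmt * (: add FIRST(stmt) = { ] }.
Union: FIRST(param) = { *, ] }.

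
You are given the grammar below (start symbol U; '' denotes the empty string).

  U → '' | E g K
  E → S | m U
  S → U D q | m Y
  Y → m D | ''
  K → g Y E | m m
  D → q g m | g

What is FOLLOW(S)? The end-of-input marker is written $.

{ $, g, q }

In E → S: S is at the end, add FOLLOW(E) = { $, g, q }.
Union: FOLLOW(S) = { $, g, q }.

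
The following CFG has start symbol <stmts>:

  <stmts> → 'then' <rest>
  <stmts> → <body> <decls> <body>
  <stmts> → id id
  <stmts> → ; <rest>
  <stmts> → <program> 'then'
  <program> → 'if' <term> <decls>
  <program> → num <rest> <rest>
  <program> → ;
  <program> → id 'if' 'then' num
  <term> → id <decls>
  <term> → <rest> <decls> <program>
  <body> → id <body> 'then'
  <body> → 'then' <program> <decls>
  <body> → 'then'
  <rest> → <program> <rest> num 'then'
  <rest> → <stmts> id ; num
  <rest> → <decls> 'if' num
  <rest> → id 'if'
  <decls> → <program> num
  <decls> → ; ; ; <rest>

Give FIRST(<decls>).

{ 'if', ;, id, num }

From <decls> → <program> num: add FIRST(<program>) = { 'if', ;, id, num }.
<decls> → ; ; ; <rest> contributes {;}.
Union: FIRST(<decls>) = { 'if', ;, id, num }.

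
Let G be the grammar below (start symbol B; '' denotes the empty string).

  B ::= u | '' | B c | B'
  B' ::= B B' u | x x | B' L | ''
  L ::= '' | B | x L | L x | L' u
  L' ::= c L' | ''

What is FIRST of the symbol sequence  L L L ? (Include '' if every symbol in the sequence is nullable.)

{ c, u, x, '' }

Add FIRST(L)\{''} = { c, u, x }; L is nullable, continue.
Add FIRST(L)\{''} = { c, u, x }; L is nullable, continue.
Add FIRST(L)\{''} = { c, u, x }; L is nullable, continue.
Every symbol is nullable, so include ''.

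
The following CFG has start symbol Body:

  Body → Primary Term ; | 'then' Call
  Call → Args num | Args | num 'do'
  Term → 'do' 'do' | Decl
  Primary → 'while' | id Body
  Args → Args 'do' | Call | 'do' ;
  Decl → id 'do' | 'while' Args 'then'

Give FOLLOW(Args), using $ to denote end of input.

{ $, 'do', 'then', 'while', id, num }

In Call → Args num: add FIRST(num) = { num }.
In Call → Args: Args is at the end, add FOLLOW(Call) = { $, 'do', 'then', 'while', id, num }.
In Args → Args 'do': add FIRST('do') = { 'do' }.
In Decl → 'while' Args 'then': add FIRST('then') = { 'then' }.
Union: FOLLOW(Args) = { $, 'do', 'then', 'while', id, num }.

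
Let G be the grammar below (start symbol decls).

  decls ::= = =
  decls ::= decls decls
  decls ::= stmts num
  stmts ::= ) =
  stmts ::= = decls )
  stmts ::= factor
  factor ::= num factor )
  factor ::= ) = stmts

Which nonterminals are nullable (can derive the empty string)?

No nonterminal has an empty production or an RHS whose symbols are all nullable.

{ } (none)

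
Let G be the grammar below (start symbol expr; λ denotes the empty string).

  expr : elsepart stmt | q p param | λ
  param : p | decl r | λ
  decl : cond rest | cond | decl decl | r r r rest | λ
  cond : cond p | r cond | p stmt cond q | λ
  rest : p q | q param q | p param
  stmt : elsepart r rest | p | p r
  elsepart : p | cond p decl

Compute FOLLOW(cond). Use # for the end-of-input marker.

In decl : cond rest: add FIRST(rest) = { p, q }.
In decl : cond: cond is at the end, add FOLLOW(decl) = { p, q, r }.
In cond : cond p: add FIRST(p) = { p }.
In cond : r cond: cond is at the end, add FOLLOW(cond) = { p, q, r }.
In cond : p stmt cond q: add FIRST(q) = { q }.
In elsepart : cond p decl: add FIRST(p decl) = { p }.
Union: FOLLOW(cond) = { p, q, r }.

{ p, q, r }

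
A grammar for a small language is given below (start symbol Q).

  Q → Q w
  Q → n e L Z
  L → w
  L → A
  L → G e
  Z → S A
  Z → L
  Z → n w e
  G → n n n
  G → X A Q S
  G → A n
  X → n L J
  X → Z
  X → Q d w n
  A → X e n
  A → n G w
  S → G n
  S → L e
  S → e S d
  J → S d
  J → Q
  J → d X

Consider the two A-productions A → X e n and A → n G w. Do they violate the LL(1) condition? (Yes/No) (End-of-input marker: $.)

FIRST(X e n) = { e, n, w } and FIRST(n G w) = { n }.
Both contain n, so the two alternatives are not disjoint — LL(1) conflict.

Yes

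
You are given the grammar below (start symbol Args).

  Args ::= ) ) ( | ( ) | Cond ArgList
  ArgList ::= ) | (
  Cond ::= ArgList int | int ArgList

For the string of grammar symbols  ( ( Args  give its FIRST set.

{ ( }

( is a terminal; add {(} and stop.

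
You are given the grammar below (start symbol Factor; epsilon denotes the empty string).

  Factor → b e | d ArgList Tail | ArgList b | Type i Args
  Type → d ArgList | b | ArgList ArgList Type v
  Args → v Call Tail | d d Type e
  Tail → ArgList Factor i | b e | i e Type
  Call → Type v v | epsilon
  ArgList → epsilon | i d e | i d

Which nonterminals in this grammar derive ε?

Directly nullable (have an epsilon-production): Call, ArgList.
No other nonterminal has a production whose RHS symbols are all nullable.

{ ArgList, Call }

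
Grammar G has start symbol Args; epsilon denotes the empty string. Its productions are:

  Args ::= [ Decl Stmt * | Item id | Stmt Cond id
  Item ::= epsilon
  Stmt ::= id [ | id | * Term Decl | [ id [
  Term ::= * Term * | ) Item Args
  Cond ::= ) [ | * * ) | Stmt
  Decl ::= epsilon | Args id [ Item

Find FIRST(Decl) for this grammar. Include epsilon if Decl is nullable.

{ *, [, id, epsilon }

Decl ::= epsilon contributes epsilon.
From Decl ::= Args id [ Item: add FIRST(Args) = { *, [, id }.
Union: FIRST(Decl) = { *, [, id, epsilon }.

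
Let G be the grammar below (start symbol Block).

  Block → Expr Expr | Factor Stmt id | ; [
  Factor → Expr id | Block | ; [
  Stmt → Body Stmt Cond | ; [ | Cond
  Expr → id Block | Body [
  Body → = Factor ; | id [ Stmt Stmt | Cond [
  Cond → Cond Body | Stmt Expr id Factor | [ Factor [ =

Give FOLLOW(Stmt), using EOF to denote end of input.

In Block → Factor Stmt id: add FIRST(id) = { id }.
In Stmt → Body Stmt Cond: add FIRST(Cond) = { ;, =, [, id }.
In Body → id [ Stmt Stmt: add FIRST(Stmt) = { ;, =, [, id }.
In Body → id [ Stmt Stmt: Stmt is at the end, add FOLLOW(Body) = { ;, =, [, id }.
In Cond → Stmt Expr id Factor: add FIRST(Expr id Factor) = { ;, =, [, id }.
Union: FOLLOW(Stmt) = { ;, =, [, id }.

{ ;, =, [, id }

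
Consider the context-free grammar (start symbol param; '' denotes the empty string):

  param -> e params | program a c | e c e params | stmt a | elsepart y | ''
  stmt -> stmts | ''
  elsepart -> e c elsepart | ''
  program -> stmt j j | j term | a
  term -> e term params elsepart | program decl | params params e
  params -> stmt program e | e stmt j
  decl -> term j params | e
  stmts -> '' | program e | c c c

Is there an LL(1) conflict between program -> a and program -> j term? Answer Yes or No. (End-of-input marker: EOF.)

No

FIRST(a) = { a } and FIRST(j term) = { j }.
The FIRST sets are disjoint and neither alternative is nullable — no conflict.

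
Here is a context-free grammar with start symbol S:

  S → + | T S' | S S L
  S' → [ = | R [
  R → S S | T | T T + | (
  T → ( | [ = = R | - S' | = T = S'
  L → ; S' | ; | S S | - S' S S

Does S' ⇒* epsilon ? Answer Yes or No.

No nonterminal in this grammar is nullable.
No production of S' has an RHS whose symbols are all nullable, so S' is not nullable.

No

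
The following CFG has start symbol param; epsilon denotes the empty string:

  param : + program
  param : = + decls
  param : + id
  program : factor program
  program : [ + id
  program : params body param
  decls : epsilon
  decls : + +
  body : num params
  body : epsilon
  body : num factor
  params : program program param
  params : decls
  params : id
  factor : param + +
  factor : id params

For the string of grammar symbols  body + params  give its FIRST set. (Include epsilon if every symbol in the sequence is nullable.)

{ +, num }

Add FIRST(body)\{epsilon} = { num }; body is nullable, continue.
+ is a terminal; add {+} and stop.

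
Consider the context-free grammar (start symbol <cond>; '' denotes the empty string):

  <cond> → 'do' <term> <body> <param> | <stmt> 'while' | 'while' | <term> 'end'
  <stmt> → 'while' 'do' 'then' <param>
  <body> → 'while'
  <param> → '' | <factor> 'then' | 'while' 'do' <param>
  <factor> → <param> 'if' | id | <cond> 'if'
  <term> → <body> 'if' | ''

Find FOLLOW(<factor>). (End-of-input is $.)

{ 'then' }

In <param> → <factor> 'then': add FIRST('then') = { 'then' }.
Union: FOLLOW(<factor>) = { 'then' }.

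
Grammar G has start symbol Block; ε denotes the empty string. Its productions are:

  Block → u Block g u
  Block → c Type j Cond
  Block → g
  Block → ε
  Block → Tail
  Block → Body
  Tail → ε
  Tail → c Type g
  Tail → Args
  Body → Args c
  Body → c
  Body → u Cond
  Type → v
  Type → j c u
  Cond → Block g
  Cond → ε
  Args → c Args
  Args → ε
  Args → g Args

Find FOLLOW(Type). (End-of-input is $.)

In Block → c Type j Cond: add FIRST(j Cond) = { j }.
In Tail → c Type g: add FIRST(g) = { g }.
Union: FOLLOW(Type) = { g, j }.

{ g, j }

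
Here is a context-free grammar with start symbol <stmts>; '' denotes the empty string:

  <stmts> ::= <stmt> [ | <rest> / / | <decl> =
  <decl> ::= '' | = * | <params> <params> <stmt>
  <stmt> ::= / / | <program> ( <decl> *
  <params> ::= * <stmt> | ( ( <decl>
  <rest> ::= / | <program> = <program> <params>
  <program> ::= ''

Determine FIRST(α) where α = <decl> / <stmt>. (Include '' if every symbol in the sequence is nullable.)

{ (, *, /, = }

Add FIRST(<decl>)\{''} = { (, *, = }; <decl> is nullable, continue.
/ is a terminal; add {/} and stop.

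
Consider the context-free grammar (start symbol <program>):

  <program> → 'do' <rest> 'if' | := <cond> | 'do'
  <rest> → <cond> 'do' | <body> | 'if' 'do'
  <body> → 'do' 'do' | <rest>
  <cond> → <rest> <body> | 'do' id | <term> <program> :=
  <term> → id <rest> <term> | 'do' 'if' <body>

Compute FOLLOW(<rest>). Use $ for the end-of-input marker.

In <program> → 'do' <rest> 'if': add FIRST('if') = { 'if' }.
In <body> → <rest>: <rest> is at the end, add FOLLOW(<body>) = { $, 'do', 'if', :=, id }.
In <cond> → <rest> <body>: add FIRST(<body>) = { 'do', 'if', id }.
In <term> → id <rest> <term>: add FIRST(<term>) = { 'do', id }.
Union: FOLLOW(<rest>) = { $, 'do', 'if', :=, id }.

{ $, 'do', 'if', :=, id }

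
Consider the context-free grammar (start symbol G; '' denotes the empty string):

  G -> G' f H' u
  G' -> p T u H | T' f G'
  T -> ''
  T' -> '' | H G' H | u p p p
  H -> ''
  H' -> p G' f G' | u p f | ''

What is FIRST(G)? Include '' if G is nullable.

{ f, p, u }

From G -> G' f H' u: add FIRST(G') = { f, p, u }.
Union: FIRST(G) = { f, p, u }.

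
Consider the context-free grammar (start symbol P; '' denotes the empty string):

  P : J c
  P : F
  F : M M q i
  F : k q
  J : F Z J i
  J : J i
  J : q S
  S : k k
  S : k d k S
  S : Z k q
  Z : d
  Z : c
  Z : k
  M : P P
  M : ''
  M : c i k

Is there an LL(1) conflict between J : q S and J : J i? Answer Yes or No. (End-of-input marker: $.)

Yes

FIRST(q S) = { q } and FIRST(J i) = { c, k, q }.
Both contain q, so the two alternatives are not disjoint — LL(1) conflict.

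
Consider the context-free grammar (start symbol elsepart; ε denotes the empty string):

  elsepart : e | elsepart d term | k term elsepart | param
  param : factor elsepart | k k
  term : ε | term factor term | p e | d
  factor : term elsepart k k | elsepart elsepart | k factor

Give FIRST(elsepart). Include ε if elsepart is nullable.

elsepart : e contributes {e}.
From elsepart : elsepart d term: add FIRST(elsepart) = { d, e, k, p }.
elsepart : k term elsepart contributes {k}.
From elsepart : param: add FIRST(param) = { d, e, k, p }.
Union: FIRST(elsepart) = { d, e, k, p }.

{ d, e, k, p }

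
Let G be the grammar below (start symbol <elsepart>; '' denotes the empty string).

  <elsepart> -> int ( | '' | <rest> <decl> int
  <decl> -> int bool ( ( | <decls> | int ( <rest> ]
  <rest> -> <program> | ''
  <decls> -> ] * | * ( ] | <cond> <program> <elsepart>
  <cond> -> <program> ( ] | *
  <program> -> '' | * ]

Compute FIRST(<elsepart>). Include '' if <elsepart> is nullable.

<elsepart> -> int ( contributes {int}.
<elsepart> -> '' contributes ''.
From <elsepart> -> <rest> <decl> int: <rest> nullable, take FIRST(<rest>) ∪ FIRST(<decl>) = { (, *, ], int }.
Union: FIRST(<elsepart>) = { (, *, ], int, '' }.

{ (, *, ], int, '' }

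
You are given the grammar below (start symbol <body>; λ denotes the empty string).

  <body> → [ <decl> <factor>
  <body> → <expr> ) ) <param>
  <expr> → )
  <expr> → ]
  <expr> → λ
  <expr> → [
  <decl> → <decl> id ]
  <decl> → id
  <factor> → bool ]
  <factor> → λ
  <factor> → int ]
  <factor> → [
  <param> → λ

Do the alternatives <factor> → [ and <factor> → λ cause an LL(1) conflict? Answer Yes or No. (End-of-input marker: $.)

No

FIRST([) = { [ } and FIRST(λ) = { λ }.
The second is nullable but FOLLOW(<factor>) = { $ } is disjoint from FIRST of the first.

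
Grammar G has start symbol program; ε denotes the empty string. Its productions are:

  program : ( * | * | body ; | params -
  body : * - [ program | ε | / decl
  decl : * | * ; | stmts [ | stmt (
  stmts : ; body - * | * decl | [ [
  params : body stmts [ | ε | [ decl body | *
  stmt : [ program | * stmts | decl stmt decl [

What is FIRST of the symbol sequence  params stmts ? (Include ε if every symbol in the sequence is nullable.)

Add FIRST(params)\{ε} = { *, /, ;, [ }; params is nullable, continue.
Add FIRST(stmts) = { *, ;, [ }; stmts is not nullable, stop.

{ *, /, ;, [ }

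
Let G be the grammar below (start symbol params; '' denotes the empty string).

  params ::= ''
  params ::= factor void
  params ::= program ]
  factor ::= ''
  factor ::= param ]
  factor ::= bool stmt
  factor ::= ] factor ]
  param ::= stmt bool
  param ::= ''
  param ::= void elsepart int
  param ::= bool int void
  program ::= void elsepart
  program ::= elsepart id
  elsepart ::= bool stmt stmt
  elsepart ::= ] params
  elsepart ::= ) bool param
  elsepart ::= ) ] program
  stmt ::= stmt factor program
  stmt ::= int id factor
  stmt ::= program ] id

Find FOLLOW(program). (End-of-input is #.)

{ ), ], bool, id, int, void }

In params ::= program ]: add FIRST(]) = { ] }.
In elsepart ::= ) ] program: program is at the end, add FOLLOW(elsepart) = { ), ], bool, id, int, void }.
In stmt ::= stmt factor program: program is at the end, add FOLLOW(stmt) = { ), ], bool, id, int, void }.
In stmt ::= program ] id: add FIRST(] id) = { ] }.
Union: FOLLOW(program) = { ), ], bool, id, int, void }.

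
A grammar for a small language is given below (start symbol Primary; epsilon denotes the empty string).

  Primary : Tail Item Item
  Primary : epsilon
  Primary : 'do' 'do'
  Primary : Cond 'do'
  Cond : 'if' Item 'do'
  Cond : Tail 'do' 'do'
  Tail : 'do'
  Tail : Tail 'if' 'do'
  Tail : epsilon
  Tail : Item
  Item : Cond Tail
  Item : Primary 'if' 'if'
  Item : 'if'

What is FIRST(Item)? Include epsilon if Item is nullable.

From Item : Cond Tail: add FIRST(Cond) = { 'do', 'if' }.
From Item : Primary 'if' 'if': Primary nullable, take FIRST(Primary) ∪ {'if'} = { 'do', 'if' }.
Item : 'if' contributes {'if'}.
Union: FIRST(Item) = { 'do', 'if' }.

{ 'do', 'if' }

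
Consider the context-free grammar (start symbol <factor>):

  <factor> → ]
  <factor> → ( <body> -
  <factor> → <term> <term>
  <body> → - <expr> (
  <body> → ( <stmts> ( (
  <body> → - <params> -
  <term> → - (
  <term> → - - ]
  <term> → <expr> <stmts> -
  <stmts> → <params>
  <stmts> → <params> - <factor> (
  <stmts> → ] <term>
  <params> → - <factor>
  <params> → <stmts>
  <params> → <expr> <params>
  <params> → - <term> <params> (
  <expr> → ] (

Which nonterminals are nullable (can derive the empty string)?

{ } (none)

No nonterminal has an empty production or an RHS whose symbols are all nullable.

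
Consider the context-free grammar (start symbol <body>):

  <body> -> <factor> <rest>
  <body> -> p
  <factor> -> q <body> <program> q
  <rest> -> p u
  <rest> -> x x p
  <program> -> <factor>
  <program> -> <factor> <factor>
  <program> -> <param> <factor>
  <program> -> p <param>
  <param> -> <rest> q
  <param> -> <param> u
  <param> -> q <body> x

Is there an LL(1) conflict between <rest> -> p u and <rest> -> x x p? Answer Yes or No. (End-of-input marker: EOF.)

No

FIRST(p u) = { p } and FIRST(x x p) = { x }.
The FIRST sets are disjoint and neither alternative is nullable — no conflict.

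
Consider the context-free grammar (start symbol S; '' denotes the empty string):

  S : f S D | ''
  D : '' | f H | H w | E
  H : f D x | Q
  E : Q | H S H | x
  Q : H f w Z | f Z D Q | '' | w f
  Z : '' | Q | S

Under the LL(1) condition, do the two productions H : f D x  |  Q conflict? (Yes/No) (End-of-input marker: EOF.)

FIRST(f D x) = { f } and FIRST(Q) = { f, w, '' }.
Both contain f, so the two alternatives are not disjoint — LL(1) conflict.

Yes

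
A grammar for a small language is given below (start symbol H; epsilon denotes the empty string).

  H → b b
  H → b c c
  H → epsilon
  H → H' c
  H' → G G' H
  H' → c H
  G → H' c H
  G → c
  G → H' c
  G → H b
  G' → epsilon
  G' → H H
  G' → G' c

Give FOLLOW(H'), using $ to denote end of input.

In H → H' c: add FIRST(c) = { c }.
In G → H' c H: add FIRST(c H) = { c }.
In G → H' c: add FIRST(c) = { c }.
Union: FOLLOW(H') = { c }.

{ c }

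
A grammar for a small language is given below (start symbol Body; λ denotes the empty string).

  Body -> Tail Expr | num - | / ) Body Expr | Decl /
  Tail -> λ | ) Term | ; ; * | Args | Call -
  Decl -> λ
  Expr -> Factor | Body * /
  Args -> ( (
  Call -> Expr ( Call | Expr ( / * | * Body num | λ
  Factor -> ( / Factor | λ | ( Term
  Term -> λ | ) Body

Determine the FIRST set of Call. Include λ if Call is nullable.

{ (, ), *, -, /, ;, num, λ }

From Call -> Expr ( Call: Expr nullable, take FIRST(Expr) ∪ {(} = { (, ), *, -, /, ;, num }.
From Call -> Expr ( / *: Expr nullable, take FIRST(Expr) ∪ {(} = { (, ), *, -, /, ;, num }.
Call -> * Body num contributes {*}.
Call -> λ contributes λ.
Union: FIRST(Call) = { (, ), *, -, /, ;, num, λ }.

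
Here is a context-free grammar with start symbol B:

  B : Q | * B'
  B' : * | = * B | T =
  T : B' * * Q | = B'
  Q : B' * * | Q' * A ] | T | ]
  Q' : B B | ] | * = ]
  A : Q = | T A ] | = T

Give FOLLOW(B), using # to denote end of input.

B is the start symbol, so # ∈ FOLLOW(B).
In B' : = * B: B is at the end, add FOLLOW(B') = { #, *, =, ] }.
In Q' : B B: add FIRST(B) = { *, =, ] }.
In Q' : B B: B is at the end, add FOLLOW(Q') = { * }.
Union: FOLLOW(B) = { #, *, =, ] }.

{ #, *, =, ] }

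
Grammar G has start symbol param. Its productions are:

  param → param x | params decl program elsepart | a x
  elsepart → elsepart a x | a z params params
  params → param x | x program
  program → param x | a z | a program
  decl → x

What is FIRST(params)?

From params → param x: add FIRST(param) = { a, x }.
params → x program contributes {x}.
Union: FIRST(params) = { a, x }.

{ a, x }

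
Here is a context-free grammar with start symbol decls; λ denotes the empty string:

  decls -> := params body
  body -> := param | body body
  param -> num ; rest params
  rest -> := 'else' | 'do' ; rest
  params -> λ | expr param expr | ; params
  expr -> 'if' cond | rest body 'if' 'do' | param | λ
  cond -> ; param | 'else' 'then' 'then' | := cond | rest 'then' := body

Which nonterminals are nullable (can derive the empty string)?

{ expr, params }

Directly nullable (have an λ-production): params, expr.
No other nonterminal has a production whose RHS symbols are all nullable.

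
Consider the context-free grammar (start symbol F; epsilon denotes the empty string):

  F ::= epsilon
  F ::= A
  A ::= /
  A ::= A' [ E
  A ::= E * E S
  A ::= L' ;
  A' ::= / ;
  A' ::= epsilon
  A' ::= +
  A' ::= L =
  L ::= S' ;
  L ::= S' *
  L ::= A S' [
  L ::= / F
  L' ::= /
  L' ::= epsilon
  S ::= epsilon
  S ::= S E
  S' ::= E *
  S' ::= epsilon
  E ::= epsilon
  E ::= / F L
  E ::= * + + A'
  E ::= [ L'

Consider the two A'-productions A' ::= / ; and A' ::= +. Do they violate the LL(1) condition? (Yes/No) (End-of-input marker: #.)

No

FIRST(/ ;) = { / } and FIRST(+) = { + }.
The FIRST sets are disjoint and neither alternative is nullable — no conflict.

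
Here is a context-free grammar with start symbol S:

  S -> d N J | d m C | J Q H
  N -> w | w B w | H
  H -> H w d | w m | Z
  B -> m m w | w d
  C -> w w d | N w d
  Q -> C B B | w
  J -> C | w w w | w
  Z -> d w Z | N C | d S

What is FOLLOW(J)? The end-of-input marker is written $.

In S -> d N J: J is at the end, add FOLLOW(S) = { $, d, w }.
In S -> J Q H: add FIRST(Q H) = { d, w }.
Union: FOLLOW(J) = { $, d, w }.

{ $, d, w }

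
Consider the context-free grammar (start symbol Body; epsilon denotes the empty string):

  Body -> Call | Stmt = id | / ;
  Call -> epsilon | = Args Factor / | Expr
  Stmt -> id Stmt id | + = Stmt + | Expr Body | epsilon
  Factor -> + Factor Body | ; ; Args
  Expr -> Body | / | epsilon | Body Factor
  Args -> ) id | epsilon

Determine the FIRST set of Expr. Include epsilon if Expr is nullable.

{ +, /, ;, =, id, epsilon }

From Expr -> Body: add FIRST(Body) = { +, /, ;, =, id, epsilon } (including epsilon since Body is nullable).
Expr -> / contributes {/}.
Expr -> epsilon contributes epsilon.
From Expr -> Body Factor: Body nullable, take FIRST(Body) ∪ FIRST(Factor) = { +, /, ;, =, id }.
Union: FIRST(Expr) = { +, /, ;, =, id, epsilon }.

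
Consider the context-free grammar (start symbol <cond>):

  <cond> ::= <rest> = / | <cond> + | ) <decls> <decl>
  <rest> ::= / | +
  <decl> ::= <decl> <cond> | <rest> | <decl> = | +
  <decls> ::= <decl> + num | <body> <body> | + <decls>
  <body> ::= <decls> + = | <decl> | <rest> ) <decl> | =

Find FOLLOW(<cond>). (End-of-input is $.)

<cond> is the start symbol, so $ ∈ FOLLOW(<cond>).
In <cond> ::= <cond> +: add FIRST(+) = { + }.
In <decl> ::= <decl> <cond>: <cond> is at the end, add FOLLOW(<decl>) = { $, ), +, /, = }.
Union: FOLLOW(<cond>) = { $, ), +, /, = }.

{ $, ), +, /, = }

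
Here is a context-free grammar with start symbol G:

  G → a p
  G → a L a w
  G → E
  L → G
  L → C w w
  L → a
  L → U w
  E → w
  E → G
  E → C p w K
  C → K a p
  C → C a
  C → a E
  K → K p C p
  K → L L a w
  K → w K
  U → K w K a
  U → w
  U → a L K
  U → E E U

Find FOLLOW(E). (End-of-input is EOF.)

{ EOF, a, p, w }

In G → E: E is at the end, add FOLLOW(G) = { EOF, a, p, w }.
In C → a E: E is at the end, add FOLLOW(C) = { a, p, w }.
In U → E E U: add FIRST(E U) = { a, w }.
In U → E E U: add FIRST(U) = { a, w }.
Union: FOLLOW(E) = { EOF, a, p, w }.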